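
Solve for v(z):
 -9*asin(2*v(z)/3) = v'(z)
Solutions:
 Integral(1/asin(2*_y/3), (_y, v(z))) = C1 - 9*z


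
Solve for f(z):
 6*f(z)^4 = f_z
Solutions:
 f(z) = (-1/(C1 + 18*z))^(1/3)
 f(z) = (-1/(C1 + 6*z))^(1/3)*(-3^(2/3) - 3*3^(1/6)*I)/6
 f(z) = (-1/(C1 + 6*z))^(1/3)*(-3^(2/3) + 3*3^(1/6)*I)/6


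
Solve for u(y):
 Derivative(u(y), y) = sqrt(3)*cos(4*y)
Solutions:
 u(y) = C1 + sqrt(3)*sin(4*y)/4


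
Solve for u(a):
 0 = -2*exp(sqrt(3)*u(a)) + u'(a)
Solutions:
 u(a) = sqrt(3)*(2*log(-1/(C1 + 2*a)) - log(3))/6


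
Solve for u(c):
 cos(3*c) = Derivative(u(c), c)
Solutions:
 u(c) = C1 + sin(3*c)/3


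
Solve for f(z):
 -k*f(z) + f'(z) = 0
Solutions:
 f(z) = C1*exp(k*z)


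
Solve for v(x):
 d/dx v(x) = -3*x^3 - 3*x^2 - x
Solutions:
 v(x) = C1 - 3*x^4/4 - x^3 - x^2/2


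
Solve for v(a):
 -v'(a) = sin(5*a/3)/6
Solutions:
 v(a) = C1 + cos(5*a/3)/10


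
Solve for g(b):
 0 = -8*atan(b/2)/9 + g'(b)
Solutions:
 g(b) = C1 + 8*b*atan(b/2)/9 - 8*log(b^2 + 4)/9


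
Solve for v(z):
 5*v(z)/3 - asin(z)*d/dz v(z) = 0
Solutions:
 v(z) = C1*exp(5*Integral(1/asin(z), z)/3)


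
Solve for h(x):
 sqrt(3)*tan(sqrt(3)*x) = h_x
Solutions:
 h(x) = C1 - log(cos(sqrt(3)*x))


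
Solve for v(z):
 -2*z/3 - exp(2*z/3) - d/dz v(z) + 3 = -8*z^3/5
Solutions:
 v(z) = C1 + 2*z^4/5 - z^2/3 + 3*z - 3*exp(2*z/3)/2


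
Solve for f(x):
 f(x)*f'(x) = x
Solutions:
 f(x) = -sqrt(C1 + x^2)
 f(x) = sqrt(C1 + x^2)


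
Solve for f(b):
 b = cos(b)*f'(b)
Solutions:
 f(b) = C1 + Integral(b/cos(b), b)


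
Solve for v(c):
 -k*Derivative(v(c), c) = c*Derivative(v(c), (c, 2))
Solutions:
 v(c) = C1 + c^(1 - re(k))*(C2*sin(log(c)*Abs(im(k))) + C3*cos(log(c)*im(k)))


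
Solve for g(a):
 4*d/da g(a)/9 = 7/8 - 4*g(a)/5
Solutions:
 g(a) = C1*exp(-9*a/5) + 35/32


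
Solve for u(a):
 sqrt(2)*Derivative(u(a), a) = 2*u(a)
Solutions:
 u(a) = C1*exp(sqrt(2)*a)


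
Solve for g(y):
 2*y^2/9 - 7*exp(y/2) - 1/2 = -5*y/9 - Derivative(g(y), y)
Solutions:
 g(y) = C1 - 2*y^3/27 - 5*y^2/18 + y/2 + 14*exp(y/2)


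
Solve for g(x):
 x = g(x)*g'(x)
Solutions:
 g(x) = -sqrt(C1 + x^2)
 g(x) = sqrt(C1 + x^2)


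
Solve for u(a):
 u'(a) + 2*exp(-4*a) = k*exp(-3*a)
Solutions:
 u(a) = C1 - k*exp(-3*a)/3 + exp(-4*a)/2


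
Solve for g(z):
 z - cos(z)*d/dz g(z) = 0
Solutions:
 g(z) = C1 + Integral(z/cos(z), z)


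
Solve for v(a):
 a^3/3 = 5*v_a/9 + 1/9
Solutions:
 v(a) = C1 + 3*a^4/20 - a/5


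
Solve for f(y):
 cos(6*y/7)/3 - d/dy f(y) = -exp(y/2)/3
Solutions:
 f(y) = C1 + 2*exp(y/2)/3 + 7*sin(6*y/7)/18


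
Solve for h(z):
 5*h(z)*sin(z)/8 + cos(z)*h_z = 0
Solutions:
 h(z) = C1*cos(z)^(5/8)


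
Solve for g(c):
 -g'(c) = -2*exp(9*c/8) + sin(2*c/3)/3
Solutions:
 g(c) = C1 + 16*exp(9*c/8)/9 + cos(2*c/3)/2


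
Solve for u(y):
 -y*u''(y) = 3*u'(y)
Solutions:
 u(y) = C1 + C2/y^2


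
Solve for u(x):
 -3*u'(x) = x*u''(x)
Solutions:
 u(x) = C1 + C2/x^2


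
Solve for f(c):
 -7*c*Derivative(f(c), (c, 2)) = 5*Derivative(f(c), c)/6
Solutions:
 f(c) = C1 + C2*c^(37/42)


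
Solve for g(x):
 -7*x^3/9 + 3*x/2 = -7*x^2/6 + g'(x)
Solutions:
 g(x) = C1 - 7*x^4/36 + 7*x^3/18 + 3*x^2/4


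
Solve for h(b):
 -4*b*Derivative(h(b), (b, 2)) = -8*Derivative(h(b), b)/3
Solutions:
 h(b) = C1 + C2*b^(5/3)


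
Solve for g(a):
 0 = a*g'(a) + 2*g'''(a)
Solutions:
 g(a) = C1 + Integral(C2*airyai(-2^(2/3)*a/2) + C3*airybi(-2^(2/3)*a/2), a)


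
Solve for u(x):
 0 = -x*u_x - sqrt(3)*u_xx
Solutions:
 u(x) = C1 + C2*erf(sqrt(2)*3^(3/4)*x/6)


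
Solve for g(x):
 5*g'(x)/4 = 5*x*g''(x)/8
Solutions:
 g(x) = C1 + C2*x^3


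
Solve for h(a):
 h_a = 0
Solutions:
 h(a) = C1


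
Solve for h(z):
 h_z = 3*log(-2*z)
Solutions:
 h(z) = C1 + 3*z*log(-z) + 3*z*(-1 + log(2))


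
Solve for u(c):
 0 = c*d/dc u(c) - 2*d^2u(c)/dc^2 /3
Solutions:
 u(c) = C1 + C2*erfi(sqrt(3)*c/2)


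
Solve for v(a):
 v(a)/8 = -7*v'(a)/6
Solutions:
 v(a) = C1*exp(-3*a/28)


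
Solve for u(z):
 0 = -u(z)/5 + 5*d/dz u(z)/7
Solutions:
 u(z) = C1*exp(7*z/25)


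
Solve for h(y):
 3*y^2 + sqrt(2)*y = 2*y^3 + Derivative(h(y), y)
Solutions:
 h(y) = C1 - y^4/2 + y^3 + sqrt(2)*y^2/2


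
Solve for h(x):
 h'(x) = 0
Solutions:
 h(x) = C1


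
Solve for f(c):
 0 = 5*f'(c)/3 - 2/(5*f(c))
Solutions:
 f(c) = -sqrt(C1 + 12*c)/5
 f(c) = sqrt(C1 + 12*c)/5


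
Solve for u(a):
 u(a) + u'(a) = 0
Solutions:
 u(a) = C1*exp(-a)


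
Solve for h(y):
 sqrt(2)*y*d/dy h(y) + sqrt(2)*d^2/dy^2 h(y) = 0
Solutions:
 h(y) = C1 + C2*erf(sqrt(2)*y/2)


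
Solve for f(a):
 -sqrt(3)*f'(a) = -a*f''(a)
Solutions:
 f(a) = C1 + C2*a^(1 + sqrt(3))


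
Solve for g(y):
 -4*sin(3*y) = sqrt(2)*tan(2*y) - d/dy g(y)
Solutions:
 g(y) = C1 - sqrt(2)*log(cos(2*y))/2 - 4*cos(3*y)/3


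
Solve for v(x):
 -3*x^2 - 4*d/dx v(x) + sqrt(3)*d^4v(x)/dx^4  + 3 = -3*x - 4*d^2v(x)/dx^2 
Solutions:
 v(x) = C1 + C2*exp(-2^(1/3)*x*(-2*6^(1/3)/(9 + sqrt(16*sqrt(3) + 81))^(1/3) + 3^(1/6)*(9 + sqrt(16*sqrt(3) + 81))^(1/3))/6)*sin(2^(1/3)*x*(2*2^(1/3)*3^(5/6)/(9 + sqrt(16*sqrt(3) + 81))^(1/3) + 3^(2/3)*(9 + sqrt(16*sqrt(3) + 81))^(1/3))/6) + C3*exp(-2^(1/3)*x*(-2*6^(1/3)/(9 + sqrt(16*sqrt(3) + 81))^(1/3) + 3^(1/6)*(9 + sqrt(16*sqrt(3) + 81))^(1/3))/6)*cos(2^(1/3)*x*(2*2^(1/3)*3^(5/6)/(9 + sqrt(16*sqrt(3) + 81))^(1/3) + 3^(2/3)*(9 + sqrt(16*sqrt(3) + 81))^(1/3))/6) + C4*exp(2^(1/3)*x*(-2*6^(1/3)/(9 + sqrt(16*sqrt(3) + 81))^(1/3) + 3^(1/6)*(9 + sqrt(16*sqrt(3) + 81))^(1/3))/3) - x^3/4 - 3*x^2/8


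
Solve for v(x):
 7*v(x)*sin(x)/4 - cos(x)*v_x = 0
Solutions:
 v(x) = C1/cos(x)^(7/4)


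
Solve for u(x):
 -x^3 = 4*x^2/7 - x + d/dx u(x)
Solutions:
 u(x) = C1 - x^4/4 - 4*x^3/21 + x^2/2


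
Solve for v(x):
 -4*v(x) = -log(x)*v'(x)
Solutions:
 v(x) = C1*exp(4*li(x))


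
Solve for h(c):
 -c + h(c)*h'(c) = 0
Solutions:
 h(c) = -sqrt(C1 + c^2)
 h(c) = sqrt(C1 + c^2)


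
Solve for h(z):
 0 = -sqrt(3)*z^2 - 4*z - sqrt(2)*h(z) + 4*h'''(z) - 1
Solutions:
 h(z) = C3*exp(sqrt(2)*z/2) - sqrt(6)*z^2/2 - 2*sqrt(2)*z + (C1*sin(sqrt(6)*z/4) + C2*cos(sqrt(6)*z/4))*exp(-sqrt(2)*z/4) - sqrt(2)/2


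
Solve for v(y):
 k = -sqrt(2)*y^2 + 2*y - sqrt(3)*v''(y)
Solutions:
 v(y) = C1 + C2*y - sqrt(3)*k*y^2/6 - sqrt(6)*y^4/36 + sqrt(3)*y^3/9


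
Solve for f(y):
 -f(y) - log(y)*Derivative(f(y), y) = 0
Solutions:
 f(y) = C1*exp(-li(y))


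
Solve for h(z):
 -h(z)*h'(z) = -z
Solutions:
 h(z) = -sqrt(C1 + z^2)
 h(z) = sqrt(C1 + z^2)


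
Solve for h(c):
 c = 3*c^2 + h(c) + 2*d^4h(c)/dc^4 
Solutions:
 h(c) = -3*c^2 + c + (C1*sin(2^(1/4)*c/2) + C2*cos(2^(1/4)*c/2))*exp(-2^(1/4)*c/2) + (C3*sin(2^(1/4)*c/2) + C4*cos(2^(1/4)*c/2))*exp(2^(1/4)*c/2)


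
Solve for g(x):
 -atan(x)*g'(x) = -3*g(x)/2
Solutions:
 g(x) = C1*exp(3*Integral(1/atan(x), x)/2)


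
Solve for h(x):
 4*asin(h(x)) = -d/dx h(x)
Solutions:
 Integral(1/asin(_y), (_y, h(x))) = C1 - 4*x


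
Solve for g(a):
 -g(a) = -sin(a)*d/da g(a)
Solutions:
 g(a) = C1*sqrt(cos(a) - 1)/sqrt(cos(a) + 1)


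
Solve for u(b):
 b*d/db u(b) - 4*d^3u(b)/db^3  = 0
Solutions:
 u(b) = C1 + Integral(C2*airyai(2^(1/3)*b/2) + C3*airybi(2^(1/3)*b/2), b)


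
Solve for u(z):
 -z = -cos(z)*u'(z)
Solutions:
 u(z) = C1 + Integral(z/cos(z), z)


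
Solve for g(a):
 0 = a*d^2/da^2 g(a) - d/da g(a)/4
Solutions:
 g(a) = C1 + C2*a^(5/4)


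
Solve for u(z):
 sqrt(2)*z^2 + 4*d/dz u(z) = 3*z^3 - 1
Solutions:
 u(z) = C1 + 3*z^4/16 - sqrt(2)*z^3/12 - z/4


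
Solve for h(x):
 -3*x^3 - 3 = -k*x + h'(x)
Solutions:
 h(x) = C1 + k*x^2/2 - 3*x^4/4 - 3*x


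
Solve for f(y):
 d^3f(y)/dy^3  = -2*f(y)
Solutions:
 f(y) = C3*exp(-2^(1/3)*y) + (C1*sin(2^(1/3)*sqrt(3)*y/2) + C2*cos(2^(1/3)*sqrt(3)*y/2))*exp(2^(1/3)*y/2)


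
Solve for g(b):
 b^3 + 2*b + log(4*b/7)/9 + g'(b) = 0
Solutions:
 g(b) = C1 - b^4/4 - b^2 - b*log(b)/9 - 2*b*log(2)/9 + b/9 + b*log(7)/9


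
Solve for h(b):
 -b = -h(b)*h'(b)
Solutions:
 h(b) = -sqrt(C1 + b^2)
 h(b) = sqrt(C1 + b^2)


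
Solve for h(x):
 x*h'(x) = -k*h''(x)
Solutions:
 h(x) = C1 + C2*sqrt(k)*erf(sqrt(2)*x*sqrt(1/k)/2)


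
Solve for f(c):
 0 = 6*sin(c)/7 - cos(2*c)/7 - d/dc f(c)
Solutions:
 f(c) = C1 - sin(2*c)/14 - 6*cos(c)/7


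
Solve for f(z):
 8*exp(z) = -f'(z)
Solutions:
 f(z) = C1 - 8*exp(z)


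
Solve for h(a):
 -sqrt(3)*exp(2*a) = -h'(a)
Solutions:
 h(a) = C1 + sqrt(3)*exp(2*a)/2


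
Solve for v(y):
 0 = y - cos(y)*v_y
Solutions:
 v(y) = C1 + Integral(y/cos(y), y)


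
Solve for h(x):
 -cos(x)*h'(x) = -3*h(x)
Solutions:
 h(x) = C1*(sin(x) + 1)^(3/2)/(sin(x) - 1)^(3/2)


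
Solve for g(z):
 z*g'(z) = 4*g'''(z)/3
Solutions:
 g(z) = C1 + Integral(C2*airyai(6^(1/3)*z/2) + C3*airybi(6^(1/3)*z/2), z)


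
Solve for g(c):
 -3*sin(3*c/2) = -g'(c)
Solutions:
 g(c) = C1 - 2*cos(3*c/2)


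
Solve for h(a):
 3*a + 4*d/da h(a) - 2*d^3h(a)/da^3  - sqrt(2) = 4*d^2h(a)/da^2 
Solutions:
 h(a) = C1 + C2*exp(a*(-1 + sqrt(3))) + C3*exp(-a*(1 + sqrt(3))) - 3*a^2/8 - 3*a/4 + sqrt(2)*a/4


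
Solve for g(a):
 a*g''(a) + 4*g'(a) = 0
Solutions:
 g(a) = C1 + C2/a^3


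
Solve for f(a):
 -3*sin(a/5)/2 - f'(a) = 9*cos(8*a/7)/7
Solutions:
 f(a) = C1 - 9*sin(8*a/7)/8 + 15*cos(a/5)/2


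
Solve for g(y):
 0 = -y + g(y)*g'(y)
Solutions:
 g(y) = -sqrt(C1 + y^2)
 g(y) = sqrt(C1 + y^2)


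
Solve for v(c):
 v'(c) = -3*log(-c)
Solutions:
 v(c) = C1 - 3*c*log(-c) + 3*c


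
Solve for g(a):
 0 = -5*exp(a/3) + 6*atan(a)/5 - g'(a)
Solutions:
 g(a) = C1 + 6*a*atan(a)/5 - 15*exp(a/3) - 3*log(a^2 + 1)/5


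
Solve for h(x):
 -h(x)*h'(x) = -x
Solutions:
 h(x) = -sqrt(C1 + x^2)
 h(x) = sqrt(C1 + x^2)


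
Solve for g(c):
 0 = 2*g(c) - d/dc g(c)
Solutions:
 g(c) = C1*exp(2*c)


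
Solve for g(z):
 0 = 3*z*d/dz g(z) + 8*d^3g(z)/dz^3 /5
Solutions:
 g(z) = C1 + Integral(C2*airyai(-15^(1/3)*z/2) + C3*airybi(-15^(1/3)*z/2), z)


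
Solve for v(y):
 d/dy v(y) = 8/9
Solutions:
 v(y) = C1 + 8*y/9


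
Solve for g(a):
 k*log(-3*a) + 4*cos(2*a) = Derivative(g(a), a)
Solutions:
 g(a) = C1 + a*k*(log(-a) - 1) + a*k*log(3) + 2*sin(2*a)


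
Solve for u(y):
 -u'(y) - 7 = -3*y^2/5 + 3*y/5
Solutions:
 u(y) = C1 + y^3/5 - 3*y^2/10 - 7*y


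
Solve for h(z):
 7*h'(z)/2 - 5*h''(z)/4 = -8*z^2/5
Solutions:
 h(z) = C1 + C2*exp(14*z/5) - 16*z^3/105 - 8*z^2/49 - 40*z/343


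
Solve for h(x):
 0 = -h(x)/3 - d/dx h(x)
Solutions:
 h(x) = C1*exp(-x/3)


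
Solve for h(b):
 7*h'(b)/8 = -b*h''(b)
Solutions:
 h(b) = C1 + C2*b^(1/8)


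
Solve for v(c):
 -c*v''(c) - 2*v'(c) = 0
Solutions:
 v(c) = C1 + C2/c


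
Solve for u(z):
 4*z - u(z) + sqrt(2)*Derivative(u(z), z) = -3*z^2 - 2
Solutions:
 u(z) = C1*exp(sqrt(2)*z/2) + 3*z^2 + 4*z + 6*sqrt(2)*z + 4*sqrt(2) + 14


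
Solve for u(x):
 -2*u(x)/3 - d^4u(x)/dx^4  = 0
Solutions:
 u(x) = (C1*sin(6^(3/4)*x/6) + C2*cos(6^(3/4)*x/6))*exp(-6^(3/4)*x/6) + (C3*sin(6^(3/4)*x/6) + C4*cos(6^(3/4)*x/6))*exp(6^(3/4)*x/6)


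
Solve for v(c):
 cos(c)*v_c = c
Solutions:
 v(c) = C1 + Integral(c/cos(c), c)


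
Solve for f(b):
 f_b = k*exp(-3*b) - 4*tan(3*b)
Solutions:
 f(b) = C1 - k*exp(-3*b)/3 - 2*log(tan(3*b)^2 + 1)/3


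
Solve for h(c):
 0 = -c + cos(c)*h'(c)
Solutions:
 h(c) = C1 + Integral(c/cos(c), c)


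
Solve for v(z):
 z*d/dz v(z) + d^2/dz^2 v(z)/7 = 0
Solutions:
 v(z) = C1 + C2*erf(sqrt(14)*z/2)


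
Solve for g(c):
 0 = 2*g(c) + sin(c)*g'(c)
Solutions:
 g(c) = C1*(cos(c) + 1)/(cos(c) - 1)


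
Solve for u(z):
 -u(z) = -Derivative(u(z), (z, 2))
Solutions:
 u(z) = C1*exp(-z) + C2*exp(z)


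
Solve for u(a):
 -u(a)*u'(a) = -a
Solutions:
 u(a) = -sqrt(C1 + a^2)
 u(a) = sqrt(C1 + a^2)


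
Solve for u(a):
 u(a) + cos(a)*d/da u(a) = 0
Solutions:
 u(a) = C1*sqrt(sin(a) - 1)/sqrt(sin(a) + 1)


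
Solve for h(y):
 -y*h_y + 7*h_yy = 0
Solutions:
 h(y) = C1 + C2*erfi(sqrt(14)*y/14)


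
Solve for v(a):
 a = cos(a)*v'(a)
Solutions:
 v(a) = C1 + Integral(a/cos(a), a)


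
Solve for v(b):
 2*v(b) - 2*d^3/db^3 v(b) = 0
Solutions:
 v(b) = C3*exp(b) + (C1*sin(sqrt(3)*b/2) + C2*cos(sqrt(3)*b/2))*exp(-b/2)


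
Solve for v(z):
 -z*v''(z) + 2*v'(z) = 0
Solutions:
 v(z) = C1 + C2*z^3


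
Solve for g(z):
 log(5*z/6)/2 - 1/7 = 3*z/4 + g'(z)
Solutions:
 g(z) = C1 - 3*z^2/8 + z*log(z)/2 - z*log(6)/2 - 9*z/14 + z*log(5)/2


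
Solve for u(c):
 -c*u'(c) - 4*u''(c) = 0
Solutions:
 u(c) = C1 + C2*erf(sqrt(2)*c/4)


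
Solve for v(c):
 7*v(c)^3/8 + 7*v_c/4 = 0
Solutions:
 v(c) = -sqrt(-1/(C1 - c))
 v(c) = sqrt(-1/(C1 - c))


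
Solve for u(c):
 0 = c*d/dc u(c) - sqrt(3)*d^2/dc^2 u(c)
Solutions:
 u(c) = C1 + C2*erfi(sqrt(2)*3^(3/4)*c/6)


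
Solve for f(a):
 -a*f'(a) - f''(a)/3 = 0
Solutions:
 f(a) = C1 + C2*erf(sqrt(6)*a/2)


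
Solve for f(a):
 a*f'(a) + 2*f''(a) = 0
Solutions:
 f(a) = C1 + C2*erf(a/2)


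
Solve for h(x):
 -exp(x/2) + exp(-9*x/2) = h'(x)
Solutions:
 h(x) = C1 - 2*exp(x/2) - 2*exp(-9*x/2)/9


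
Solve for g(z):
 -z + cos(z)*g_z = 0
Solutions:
 g(z) = C1 + Integral(z/cos(z), z)


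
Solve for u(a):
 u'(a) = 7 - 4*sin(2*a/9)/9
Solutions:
 u(a) = C1 + 7*a + 2*cos(2*a/9)


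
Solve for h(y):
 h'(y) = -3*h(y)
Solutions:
 h(y) = C1*exp(-3*y)


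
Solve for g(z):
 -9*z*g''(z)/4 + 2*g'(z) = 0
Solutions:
 g(z) = C1 + C2*z^(17/9)


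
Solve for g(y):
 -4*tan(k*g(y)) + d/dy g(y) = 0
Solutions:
 g(y) = Piecewise((-asin(exp(C1*k + 4*k*y))/k + pi/k, Ne(k, 0)), (nan, True))
 g(y) = Piecewise((asin(exp(C1*k + 4*k*y))/k, Ne(k, 0)), (nan, True))


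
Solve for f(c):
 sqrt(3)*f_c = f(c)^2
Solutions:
 f(c) = -3/(C1 + sqrt(3)*c)


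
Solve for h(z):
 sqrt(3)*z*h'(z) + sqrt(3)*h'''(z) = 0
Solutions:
 h(z) = C1 + Integral(C2*airyai(-z) + C3*airybi(-z), z)


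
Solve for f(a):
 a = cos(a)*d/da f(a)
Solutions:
 f(a) = C1 + Integral(a/cos(a), a)


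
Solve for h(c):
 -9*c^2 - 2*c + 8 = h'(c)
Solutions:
 h(c) = C1 - 3*c^3 - c^2 + 8*c


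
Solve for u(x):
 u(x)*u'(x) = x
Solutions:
 u(x) = -sqrt(C1 + x^2)
 u(x) = sqrt(C1 + x^2)


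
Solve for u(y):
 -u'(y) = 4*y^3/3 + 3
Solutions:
 u(y) = C1 - y^4/3 - 3*y


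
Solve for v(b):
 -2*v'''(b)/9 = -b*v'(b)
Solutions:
 v(b) = C1 + Integral(C2*airyai(6^(2/3)*b/2) + C3*airybi(6^(2/3)*b/2), b)


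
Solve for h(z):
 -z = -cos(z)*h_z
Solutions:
 h(z) = C1 + Integral(z/cos(z), z)


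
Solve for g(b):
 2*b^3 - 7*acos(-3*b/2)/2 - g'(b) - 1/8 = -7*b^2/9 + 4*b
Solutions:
 g(b) = C1 + b^4/2 + 7*b^3/27 - 2*b^2 - 7*b*acos(-3*b/2)/2 - b/8 - 7*sqrt(4 - 9*b^2)/6


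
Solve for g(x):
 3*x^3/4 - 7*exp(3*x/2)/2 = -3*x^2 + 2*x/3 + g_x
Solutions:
 g(x) = C1 + 3*x^4/16 + x^3 - x^2/3 - 7*exp(3*x/2)/3


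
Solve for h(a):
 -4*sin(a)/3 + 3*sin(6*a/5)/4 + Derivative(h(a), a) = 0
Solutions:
 h(a) = C1 - 4*cos(a)/3 + 5*cos(6*a/5)/8


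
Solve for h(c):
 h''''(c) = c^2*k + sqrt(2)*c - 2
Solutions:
 h(c) = C1 + C2*c + C3*c^2 + C4*c^3 + c^6*k/360 + sqrt(2)*c^5/120 - c^4/12


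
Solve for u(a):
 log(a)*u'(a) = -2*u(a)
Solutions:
 u(a) = C1*exp(-2*li(a))


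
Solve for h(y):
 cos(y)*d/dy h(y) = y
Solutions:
 h(y) = C1 + Integral(y/cos(y), y)


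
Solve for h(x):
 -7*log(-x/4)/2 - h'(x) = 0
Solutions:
 h(x) = C1 - 7*x*log(-x)/2 + x*(7/2 + 7*log(2))


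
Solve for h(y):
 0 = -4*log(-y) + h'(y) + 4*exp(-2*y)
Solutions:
 h(y) = C1 + 4*y*log(-y) - 4*y + 2*exp(-2*y)


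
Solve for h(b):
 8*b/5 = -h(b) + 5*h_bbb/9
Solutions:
 h(b) = C3*exp(15^(2/3)*b/5) - 8*b/5 + (C1*sin(3*3^(1/6)*5^(2/3)*b/10) + C2*cos(3*3^(1/6)*5^(2/3)*b/10))*exp(-15^(2/3)*b/10)


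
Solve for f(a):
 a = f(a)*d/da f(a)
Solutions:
 f(a) = -sqrt(C1 + a^2)
 f(a) = sqrt(C1 + a^2)


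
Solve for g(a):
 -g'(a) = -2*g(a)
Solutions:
 g(a) = C1*exp(2*a)


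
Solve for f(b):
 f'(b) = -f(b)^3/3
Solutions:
 f(b) = -sqrt(6)*sqrt(-1/(C1 - b))/2
 f(b) = sqrt(6)*sqrt(-1/(C1 - b))/2


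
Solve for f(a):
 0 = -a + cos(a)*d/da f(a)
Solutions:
 f(a) = C1 + Integral(a/cos(a), a)


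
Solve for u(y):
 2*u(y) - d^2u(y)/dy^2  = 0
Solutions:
 u(y) = C1*exp(-sqrt(2)*y) + C2*exp(sqrt(2)*y)


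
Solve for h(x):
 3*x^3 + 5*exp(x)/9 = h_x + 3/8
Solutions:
 h(x) = C1 + 3*x^4/4 - 3*x/8 + 5*exp(x)/9


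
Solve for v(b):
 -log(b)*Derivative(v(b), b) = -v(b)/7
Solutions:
 v(b) = C1*exp(li(b)/7)


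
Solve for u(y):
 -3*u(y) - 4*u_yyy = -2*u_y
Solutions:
 u(y) = C1*exp(3^(1/3)*y*(2*3^(1/3)/(sqrt(705) + 27)^(1/3) + (sqrt(705) + 27)^(1/3))/12)*sin(3^(1/6)*y*(-3^(2/3)*(sqrt(705) + 27)^(1/3) + 6/(sqrt(705) + 27)^(1/3))/12) + C2*exp(3^(1/3)*y*(2*3^(1/3)/(sqrt(705) + 27)^(1/3) + (sqrt(705) + 27)^(1/3))/12)*cos(3^(1/6)*y*(-3^(2/3)*(sqrt(705) + 27)^(1/3) + 6/(sqrt(705) + 27)^(1/3))/12) + C3*exp(-3^(1/3)*y*(2*3^(1/3)/(sqrt(705) + 27)^(1/3) + (sqrt(705) + 27)^(1/3))/6)


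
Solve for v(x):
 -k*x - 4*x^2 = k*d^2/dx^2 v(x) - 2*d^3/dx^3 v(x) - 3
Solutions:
 v(x) = C1 + C2*x + C3*exp(k*x/2) + x^3*(-1 - 16/k^2)/6 - x^4/(3*k) + x^2*(1/2 - 16/k^2)/k


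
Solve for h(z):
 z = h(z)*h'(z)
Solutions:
 h(z) = -sqrt(C1 + z^2)
 h(z) = sqrt(C1 + z^2)


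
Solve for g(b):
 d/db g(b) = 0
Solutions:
 g(b) = C1


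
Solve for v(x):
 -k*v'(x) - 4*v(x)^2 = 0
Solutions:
 v(x) = k/(C1*k + 4*x)


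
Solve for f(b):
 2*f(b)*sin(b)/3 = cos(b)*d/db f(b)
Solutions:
 f(b) = C1/cos(b)^(2/3)


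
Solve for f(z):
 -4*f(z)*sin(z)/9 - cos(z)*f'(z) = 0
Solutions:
 f(z) = C1*cos(z)^(4/9)


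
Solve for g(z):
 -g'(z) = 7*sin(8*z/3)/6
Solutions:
 g(z) = C1 + 7*cos(8*z/3)/16


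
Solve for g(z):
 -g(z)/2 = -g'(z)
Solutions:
 g(z) = C1*exp(z/2)


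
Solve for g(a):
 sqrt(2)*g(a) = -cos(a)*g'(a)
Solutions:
 g(a) = C1*(sin(a) - 1)^(sqrt(2)/2)/(sin(a) + 1)^(sqrt(2)/2)


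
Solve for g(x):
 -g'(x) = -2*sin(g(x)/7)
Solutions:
 -2*x + 7*log(cos(g(x)/7) - 1)/2 - 7*log(cos(g(x)/7) + 1)/2 = C1


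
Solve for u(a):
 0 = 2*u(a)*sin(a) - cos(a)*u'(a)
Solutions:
 u(a) = C1/cos(a)^2


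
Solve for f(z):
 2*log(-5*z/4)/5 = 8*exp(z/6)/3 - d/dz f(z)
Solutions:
 f(z) = C1 - 2*z*log(-z)/5 + 2*z*(-log(5) + 1 + 2*log(2))/5 + 16*exp(z/6)


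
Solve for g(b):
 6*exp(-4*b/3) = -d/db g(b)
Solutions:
 g(b) = C1 + 9*exp(-4*b/3)/2


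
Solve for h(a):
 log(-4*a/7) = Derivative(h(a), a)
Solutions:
 h(a) = C1 + a*log(-a) + a*(-log(7) - 1 + 2*log(2))


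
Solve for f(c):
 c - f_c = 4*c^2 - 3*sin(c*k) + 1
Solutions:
 f(c) = C1 - 4*c^3/3 + c^2/2 - c - 3*cos(c*k)/k


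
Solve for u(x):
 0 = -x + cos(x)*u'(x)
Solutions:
 u(x) = C1 + Integral(x/cos(x), x)


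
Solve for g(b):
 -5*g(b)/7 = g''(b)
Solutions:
 g(b) = C1*sin(sqrt(35)*b/7) + C2*cos(sqrt(35)*b/7)


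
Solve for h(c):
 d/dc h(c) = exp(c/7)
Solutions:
 h(c) = C1 + 7*exp(c/7)


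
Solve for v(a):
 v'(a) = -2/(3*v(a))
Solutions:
 v(a) = -sqrt(C1 - 12*a)/3
 v(a) = sqrt(C1 - 12*a)/3


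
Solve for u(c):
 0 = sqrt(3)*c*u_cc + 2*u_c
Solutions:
 u(c) = C1 + C2*c^(1 - 2*sqrt(3)/3)


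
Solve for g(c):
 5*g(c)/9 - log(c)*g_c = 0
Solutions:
 g(c) = C1*exp(5*li(c)/9)


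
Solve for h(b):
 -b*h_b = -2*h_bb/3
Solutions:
 h(b) = C1 + C2*erfi(sqrt(3)*b/2)


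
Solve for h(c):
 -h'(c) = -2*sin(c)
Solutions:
 h(c) = C1 - 2*cos(c)


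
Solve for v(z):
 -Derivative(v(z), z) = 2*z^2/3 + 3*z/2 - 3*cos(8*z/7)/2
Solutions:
 v(z) = C1 - 2*z^3/9 - 3*z^2/4 + 21*sin(8*z/7)/16


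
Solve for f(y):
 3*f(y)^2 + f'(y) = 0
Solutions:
 f(y) = 1/(C1 + 3*y)


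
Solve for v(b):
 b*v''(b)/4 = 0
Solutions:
 v(b) = C1 + C2*b


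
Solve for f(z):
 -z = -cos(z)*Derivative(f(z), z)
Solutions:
 f(z) = C1 + Integral(z/cos(z), z)


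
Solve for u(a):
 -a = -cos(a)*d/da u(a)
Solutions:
 u(a) = C1 + Integral(a/cos(a), a)


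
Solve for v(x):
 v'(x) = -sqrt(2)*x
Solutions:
 v(x) = C1 - sqrt(2)*x^2/2


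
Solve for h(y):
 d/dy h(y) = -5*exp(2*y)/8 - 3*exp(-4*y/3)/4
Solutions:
 h(y) = C1 - 5*exp(2*y)/16 + 9*exp(-4*y/3)/16


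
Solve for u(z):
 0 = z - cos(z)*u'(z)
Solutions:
 u(z) = C1 + Integral(z/cos(z), z)


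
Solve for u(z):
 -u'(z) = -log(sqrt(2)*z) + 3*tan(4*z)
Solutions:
 u(z) = C1 + z*log(z) - z + z*log(2)/2 + 3*log(cos(4*z))/4


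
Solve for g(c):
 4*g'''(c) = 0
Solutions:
 g(c) = C1 + C2*c + C3*c^2


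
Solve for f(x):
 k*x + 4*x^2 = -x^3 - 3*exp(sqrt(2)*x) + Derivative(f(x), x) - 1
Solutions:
 f(x) = C1 + k*x^2/2 + x^4/4 + 4*x^3/3 + x + 3*sqrt(2)*exp(sqrt(2)*x)/2


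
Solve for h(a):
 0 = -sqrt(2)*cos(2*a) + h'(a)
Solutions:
 h(a) = C1 + sqrt(2)*sin(2*a)/2


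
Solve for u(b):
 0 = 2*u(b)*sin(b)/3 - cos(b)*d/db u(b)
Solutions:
 u(b) = C1/cos(b)^(2/3)


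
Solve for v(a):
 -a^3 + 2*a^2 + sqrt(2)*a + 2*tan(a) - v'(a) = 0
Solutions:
 v(a) = C1 - a^4/4 + 2*a^3/3 + sqrt(2)*a^2/2 - 2*log(cos(a))


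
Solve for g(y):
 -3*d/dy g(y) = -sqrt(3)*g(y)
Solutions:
 g(y) = C1*exp(sqrt(3)*y/3)


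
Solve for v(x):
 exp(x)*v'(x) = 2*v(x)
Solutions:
 v(x) = C1*exp(-2*exp(-x))


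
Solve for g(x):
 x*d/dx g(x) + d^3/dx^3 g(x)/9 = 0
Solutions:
 g(x) = C1 + Integral(C2*airyai(-3^(2/3)*x) + C3*airybi(-3^(2/3)*x), x)


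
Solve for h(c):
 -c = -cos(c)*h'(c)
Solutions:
 h(c) = C1 + Integral(c/cos(c), c)


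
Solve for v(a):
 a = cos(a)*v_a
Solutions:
 v(a) = C1 + Integral(a/cos(a), a)


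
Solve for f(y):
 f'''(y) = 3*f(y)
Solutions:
 f(y) = C3*exp(3^(1/3)*y) + (C1*sin(3^(5/6)*y/2) + C2*cos(3^(5/6)*y/2))*exp(-3^(1/3)*y/2)


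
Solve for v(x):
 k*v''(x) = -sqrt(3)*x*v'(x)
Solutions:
 v(x) = C1 + C2*sqrt(k)*erf(sqrt(2)*3^(1/4)*x*sqrt(1/k)/2)


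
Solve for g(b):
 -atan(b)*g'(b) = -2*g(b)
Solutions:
 g(b) = C1*exp(2*Integral(1/atan(b), b))


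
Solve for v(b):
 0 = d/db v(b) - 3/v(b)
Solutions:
 v(b) = -sqrt(C1 + 6*b)
 v(b) = sqrt(C1 + 6*b)


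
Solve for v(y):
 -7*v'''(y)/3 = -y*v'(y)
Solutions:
 v(y) = C1 + Integral(C2*airyai(3^(1/3)*7^(2/3)*y/7) + C3*airybi(3^(1/3)*7^(2/3)*y/7), y)


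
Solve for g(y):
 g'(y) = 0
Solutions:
 g(y) = C1


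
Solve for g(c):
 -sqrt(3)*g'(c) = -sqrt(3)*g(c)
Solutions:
 g(c) = C1*exp(c)


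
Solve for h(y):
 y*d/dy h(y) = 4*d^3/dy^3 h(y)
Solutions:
 h(y) = C1 + Integral(C2*airyai(2^(1/3)*y/2) + C3*airybi(2^(1/3)*y/2), y)


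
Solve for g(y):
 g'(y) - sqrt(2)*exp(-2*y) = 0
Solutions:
 g(y) = C1 - sqrt(2)*exp(-2*y)/2


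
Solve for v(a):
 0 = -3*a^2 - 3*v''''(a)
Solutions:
 v(a) = C1 + C2*a + C3*a^2 + C4*a^3 - a^6/360


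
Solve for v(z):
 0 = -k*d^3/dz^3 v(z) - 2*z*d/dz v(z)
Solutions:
 v(z) = C1 + Integral(C2*airyai(2^(1/3)*z*(-1/k)^(1/3)) + C3*airybi(2^(1/3)*z*(-1/k)^(1/3)), z)


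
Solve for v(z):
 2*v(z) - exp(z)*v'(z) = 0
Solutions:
 v(z) = C1*exp(-2*exp(-z))


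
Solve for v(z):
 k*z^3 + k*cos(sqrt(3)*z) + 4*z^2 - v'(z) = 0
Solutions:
 v(z) = C1 + k*z^4/4 + sqrt(3)*k*sin(sqrt(3)*z)/3 + 4*z^3/3


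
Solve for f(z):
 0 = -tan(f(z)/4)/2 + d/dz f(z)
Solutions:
 f(z) = -4*asin(C1*exp(z/8)) + 4*pi
 f(z) = 4*asin(C1*exp(z/8))


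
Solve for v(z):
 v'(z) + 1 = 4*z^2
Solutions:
 v(z) = C1 + 4*z^3/3 - z


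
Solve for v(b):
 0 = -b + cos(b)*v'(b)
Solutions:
 v(b) = C1 + Integral(b/cos(b), b)


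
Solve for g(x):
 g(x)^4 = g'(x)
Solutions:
 g(x) = (-1/(C1 + 3*x))^(1/3)
 g(x) = (-1/(C1 + x))^(1/3)*(-3^(2/3) - 3*3^(1/6)*I)/6
 g(x) = (-1/(C1 + x))^(1/3)*(-3^(2/3) + 3*3^(1/6)*I)/6


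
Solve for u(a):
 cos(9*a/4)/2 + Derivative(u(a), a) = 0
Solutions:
 u(a) = C1 - 2*sin(9*a/4)/9


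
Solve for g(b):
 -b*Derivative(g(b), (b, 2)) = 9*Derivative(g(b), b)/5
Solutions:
 g(b) = C1 + C2/b^(4/5)


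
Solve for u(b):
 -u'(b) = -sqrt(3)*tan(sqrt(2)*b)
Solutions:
 u(b) = C1 - sqrt(6)*log(cos(sqrt(2)*b))/2


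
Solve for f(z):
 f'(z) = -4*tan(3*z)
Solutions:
 f(z) = C1 + 4*log(cos(3*z))/3


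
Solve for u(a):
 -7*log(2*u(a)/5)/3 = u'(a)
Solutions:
 3*Integral(1/(log(_y) - log(5) + log(2)), (_y, u(a)))/7 = C1 - a


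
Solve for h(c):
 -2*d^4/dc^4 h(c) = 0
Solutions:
 h(c) = C1 + C2*c + C3*c^2 + C4*c^3


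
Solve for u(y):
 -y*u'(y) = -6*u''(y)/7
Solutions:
 u(y) = C1 + C2*erfi(sqrt(21)*y/6)


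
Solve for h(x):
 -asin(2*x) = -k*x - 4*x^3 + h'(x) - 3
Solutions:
 h(x) = C1 + k*x^2/2 + x^4 - x*asin(2*x) + 3*x - sqrt(1 - 4*x^2)/2


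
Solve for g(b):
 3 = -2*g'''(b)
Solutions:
 g(b) = C1 + C2*b + C3*b^2 - b^3/4


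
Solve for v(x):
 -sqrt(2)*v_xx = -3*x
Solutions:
 v(x) = C1 + C2*x + sqrt(2)*x^3/4


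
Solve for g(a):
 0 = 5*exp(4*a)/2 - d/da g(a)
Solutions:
 g(a) = C1 + 5*exp(4*a)/8


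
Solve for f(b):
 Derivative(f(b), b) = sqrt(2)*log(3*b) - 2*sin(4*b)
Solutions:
 f(b) = C1 + sqrt(2)*b*(log(b) - 1) + sqrt(2)*b*log(3) + cos(4*b)/2


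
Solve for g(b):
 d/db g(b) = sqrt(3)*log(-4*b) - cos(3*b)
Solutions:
 g(b) = C1 + sqrt(3)*b*(log(-b) - 1) + 2*sqrt(3)*b*log(2) - sin(3*b)/3


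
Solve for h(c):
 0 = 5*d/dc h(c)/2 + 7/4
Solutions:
 h(c) = C1 - 7*c/10


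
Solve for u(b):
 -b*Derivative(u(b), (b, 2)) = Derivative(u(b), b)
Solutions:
 u(b) = C1 + C2*log(b)


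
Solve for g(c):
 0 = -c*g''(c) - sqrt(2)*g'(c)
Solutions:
 g(c) = C1 + C2*c^(1 - sqrt(2))


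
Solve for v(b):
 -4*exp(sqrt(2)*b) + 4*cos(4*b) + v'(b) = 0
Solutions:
 v(b) = C1 + 2*sqrt(2)*exp(sqrt(2)*b) - sin(4*b)


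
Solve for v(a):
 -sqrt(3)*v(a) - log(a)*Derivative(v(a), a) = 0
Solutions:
 v(a) = C1*exp(-sqrt(3)*li(a))


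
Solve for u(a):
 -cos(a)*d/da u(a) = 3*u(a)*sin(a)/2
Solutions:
 u(a) = C1*cos(a)^(3/2)


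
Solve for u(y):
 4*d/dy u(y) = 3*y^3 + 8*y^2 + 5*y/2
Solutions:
 u(y) = C1 + 3*y^4/16 + 2*y^3/3 + 5*y^2/16


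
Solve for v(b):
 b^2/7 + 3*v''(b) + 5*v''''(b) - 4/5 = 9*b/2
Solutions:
 v(b) = C1 + C2*b + C3*sin(sqrt(15)*b/5) + C4*cos(sqrt(15)*b/5) - b^4/252 + b^3/4 + 67*b^2/315


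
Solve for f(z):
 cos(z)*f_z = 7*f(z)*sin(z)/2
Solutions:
 f(z) = C1/cos(z)^(7/2)


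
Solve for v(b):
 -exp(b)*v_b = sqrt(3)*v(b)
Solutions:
 v(b) = C1*exp(sqrt(3)*exp(-b))


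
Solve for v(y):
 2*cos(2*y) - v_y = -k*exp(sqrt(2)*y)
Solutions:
 v(y) = C1 + sqrt(2)*k*exp(sqrt(2)*y)/2 + sin(2*y)


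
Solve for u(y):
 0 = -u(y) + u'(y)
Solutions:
 u(y) = C1*exp(y)


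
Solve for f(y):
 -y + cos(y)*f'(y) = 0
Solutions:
 f(y) = C1 + Integral(y/cos(y), y)


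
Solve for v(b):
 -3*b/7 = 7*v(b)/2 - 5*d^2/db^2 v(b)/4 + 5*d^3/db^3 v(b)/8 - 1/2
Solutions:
 v(b) = C1*exp(b*(10*2^(2/3)*5^(1/3)/(3*sqrt(3129) + 169)^(1/3) + 20 + 2^(1/3)*5^(2/3)*(3*sqrt(3129) + 169)^(1/3))/30)*sin(10^(1/3)*sqrt(3)*b*(-5^(1/3)*(3*sqrt(3129) + 169)^(1/3) + 10*2^(1/3)/(3*sqrt(3129) + 169)^(1/3))/30) + C2*exp(b*(10*2^(2/3)*5^(1/3)/(3*sqrt(3129) + 169)^(1/3) + 20 + 2^(1/3)*5^(2/3)*(3*sqrt(3129) + 169)^(1/3))/30)*cos(10^(1/3)*sqrt(3)*b*(-5^(1/3)*(3*sqrt(3129) + 169)^(1/3) + 10*2^(1/3)/(3*sqrt(3129) + 169)^(1/3))/30) + C3*exp(b*(-2^(1/3)*5^(2/3)*(3*sqrt(3129) + 169)^(1/3) - 10*2^(2/3)*5^(1/3)/(3*sqrt(3129) + 169)^(1/3) + 10)/15) - 6*b/49 + 1/7


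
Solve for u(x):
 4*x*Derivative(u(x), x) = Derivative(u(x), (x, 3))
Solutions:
 u(x) = C1 + Integral(C2*airyai(2^(2/3)*x) + C3*airybi(2^(2/3)*x), x)


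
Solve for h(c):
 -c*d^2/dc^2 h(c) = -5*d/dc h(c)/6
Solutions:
 h(c) = C1 + C2*c^(11/6)


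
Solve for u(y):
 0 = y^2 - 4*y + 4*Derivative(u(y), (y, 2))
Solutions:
 u(y) = C1 + C2*y - y^4/48 + y^3/6


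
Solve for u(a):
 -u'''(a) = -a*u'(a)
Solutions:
 u(a) = C1 + Integral(C2*airyai(a) + C3*airybi(a), a)


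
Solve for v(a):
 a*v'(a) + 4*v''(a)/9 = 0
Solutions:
 v(a) = C1 + C2*erf(3*sqrt(2)*a/4)


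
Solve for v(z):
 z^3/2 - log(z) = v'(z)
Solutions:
 v(z) = C1 + z^4/8 - z*log(z) + z


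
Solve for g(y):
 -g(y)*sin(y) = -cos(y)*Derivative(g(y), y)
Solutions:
 g(y) = C1/cos(y)


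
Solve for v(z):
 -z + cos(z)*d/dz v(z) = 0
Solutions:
 v(z) = C1 + Integral(z/cos(z), z)


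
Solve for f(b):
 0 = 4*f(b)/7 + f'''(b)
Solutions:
 f(b) = C3*exp(-14^(2/3)*b/7) + (C1*sin(14^(2/3)*sqrt(3)*b/14) + C2*cos(14^(2/3)*sqrt(3)*b/14))*exp(14^(2/3)*b/14)


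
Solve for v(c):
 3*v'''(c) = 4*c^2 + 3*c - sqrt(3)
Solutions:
 v(c) = C1 + C2*c + C3*c^2 + c^5/45 + c^4/24 - sqrt(3)*c^3/18


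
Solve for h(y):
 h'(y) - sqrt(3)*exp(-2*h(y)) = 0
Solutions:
 h(y) = log(-sqrt(C1 + 2*sqrt(3)*y))
 h(y) = log(C1 + 2*sqrt(3)*y)/2


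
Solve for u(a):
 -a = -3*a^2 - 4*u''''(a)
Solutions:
 u(a) = C1 + C2*a + C3*a^2 + C4*a^3 - a^6/480 + a^5/480


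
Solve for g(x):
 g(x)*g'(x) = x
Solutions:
 g(x) = -sqrt(C1 + x^2)
 g(x) = sqrt(C1 + x^2)


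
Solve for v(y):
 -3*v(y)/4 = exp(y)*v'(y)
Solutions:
 v(y) = C1*exp(3*exp(-y)/4)


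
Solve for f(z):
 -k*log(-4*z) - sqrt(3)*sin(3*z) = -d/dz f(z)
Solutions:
 f(z) = C1 + k*z*(log(-z) - 1) + 2*k*z*log(2) - sqrt(3)*cos(3*z)/3


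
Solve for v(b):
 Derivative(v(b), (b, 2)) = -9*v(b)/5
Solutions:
 v(b) = C1*sin(3*sqrt(5)*b/5) + C2*cos(3*sqrt(5)*b/5)


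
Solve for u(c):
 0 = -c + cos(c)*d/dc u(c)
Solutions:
 u(c) = C1 + Integral(c/cos(c), c)


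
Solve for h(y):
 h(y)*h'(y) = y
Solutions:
 h(y) = -sqrt(C1 + y^2)
 h(y) = sqrt(C1 + y^2)


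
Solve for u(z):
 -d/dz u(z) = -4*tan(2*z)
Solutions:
 u(z) = C1 - 2*log(cos(2*z))


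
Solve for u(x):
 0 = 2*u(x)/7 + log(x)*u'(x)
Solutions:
 u(x) = C1*exp(-2*li(x)/7)


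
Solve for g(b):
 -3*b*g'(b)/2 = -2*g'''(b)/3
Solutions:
 g(b) = C1 + Integral(C2*airyai(2^(1/3)*3^(2/3)*b/2) + C3*airybi(2^(1/3)*3^(2/3)*b/2), b)


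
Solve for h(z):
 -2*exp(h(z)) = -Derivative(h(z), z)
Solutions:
 h(z) = log(-1/(C1 + 2*z))


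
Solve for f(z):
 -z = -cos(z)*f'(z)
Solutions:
 f(z) = C1 + Integral(z/cos(z), z)


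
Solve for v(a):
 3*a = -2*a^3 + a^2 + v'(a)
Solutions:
 v(a) = C1 + a^4/2 - a^3/3 + 3*a^2/2


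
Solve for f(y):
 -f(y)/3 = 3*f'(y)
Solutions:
 f(y) = C1*exp(-y/9)


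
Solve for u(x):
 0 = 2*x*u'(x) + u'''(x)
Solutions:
 u(x) = C1 + Integral(C2*airyai(-2^(1/3)*x) + C3*airybi(-2^(1/3)*x), x)


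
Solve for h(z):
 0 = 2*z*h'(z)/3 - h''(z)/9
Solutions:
 h(z) = C1 + C2*erfi(sqrt(3)*z)


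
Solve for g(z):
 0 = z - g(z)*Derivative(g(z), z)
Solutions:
 g(z) = -sqrt(C1 + z^2)
 g(z) = sqrt(C1 + z^2)


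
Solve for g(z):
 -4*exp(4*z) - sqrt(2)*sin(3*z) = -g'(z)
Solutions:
 g(z) = C1 + exp(4*z) - sqrt(2)*cos(3*z)/3


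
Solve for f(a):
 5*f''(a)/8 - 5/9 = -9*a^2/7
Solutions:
 f(a) = C1 + C2*a - 6*a^4/35 + 4*a^2/9


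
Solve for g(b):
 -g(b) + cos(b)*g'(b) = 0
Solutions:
 g(b) = C1*sqrt(sin(b) + 1)/sqrt(sin(b) - 1)


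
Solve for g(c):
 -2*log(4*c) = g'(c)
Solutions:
 g(c) = C1 - 2*c*log(c) - c*log(16) + 2*c


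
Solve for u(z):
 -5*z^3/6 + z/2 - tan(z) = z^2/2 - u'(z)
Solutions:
 u(z) = C1 + 5*z^4/24 + z^3/6 - z^2/4 - log(cos(z))


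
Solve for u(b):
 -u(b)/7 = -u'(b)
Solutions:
 u(b) = C1*exp(b/7)


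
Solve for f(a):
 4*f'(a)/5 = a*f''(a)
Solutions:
 f(a) = C1 + C2*a^(9/5)


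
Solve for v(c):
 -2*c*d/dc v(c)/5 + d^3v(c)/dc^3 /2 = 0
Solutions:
 v(c) = C1 + Integral(C2*airyai(10^(2/3)*c/5) + C3*airybi(10^(2/3)*c/5), c)


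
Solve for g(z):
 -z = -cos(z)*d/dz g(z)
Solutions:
 g(z) = C1 + Integral(z/cos(z), z)


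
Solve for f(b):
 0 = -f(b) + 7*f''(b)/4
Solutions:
 f(b) = C1*exp(-2*sqrt(7)*b/7) + C2*exp(2*sqrt(7)*b/7)


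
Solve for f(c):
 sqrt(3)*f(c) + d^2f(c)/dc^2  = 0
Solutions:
 f(c) = C1*sin(3^(1/4)*c) + C2*cos(3^(1/4)*c)


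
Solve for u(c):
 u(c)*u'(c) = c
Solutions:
 u(c) = -sqrt(C1 + c^2)
 u(c) = sqrt(C1 + c^2)


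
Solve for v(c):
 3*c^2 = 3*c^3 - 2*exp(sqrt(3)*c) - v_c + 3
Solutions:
 v(c) = C1 + 3*c^4/4 - c^3 + 3*c - 2*sqrt(3)*exp(sqrt(3)*c)/3


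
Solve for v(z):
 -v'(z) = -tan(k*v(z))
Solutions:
 v(z) = Piecewise((-asin(exp(C1*k + k*z))/k + pi/k, Ne(k, 0)), (nan, True))
 v(z) = Piecewise((asin(exp(C1*k + k*z))/k, Ne(k, 0)), (nan, True))


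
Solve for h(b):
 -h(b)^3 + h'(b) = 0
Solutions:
 h(b) = -sqrt(2)*sqrt(-1/(C1 + b))/2
 h(b) = sqrt(2)*sqrt(-1/(C1 + b))/2


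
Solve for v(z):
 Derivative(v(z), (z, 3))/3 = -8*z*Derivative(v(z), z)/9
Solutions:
 v(z) = C1 + Integral(C2*airyai(-2*3^(2/3)*z/3) + C3*airybi(-2*3^(2/3)*z/3), z)


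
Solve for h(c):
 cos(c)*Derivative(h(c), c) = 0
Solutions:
 h(c) = C1


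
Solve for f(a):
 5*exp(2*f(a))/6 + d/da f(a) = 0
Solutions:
 f(a) = log(-1/(C1 - 5*a))/2 + log(3)/2
 f(a) = log(-sqrt(1/(C1 + 5*a))) + log(3)/2


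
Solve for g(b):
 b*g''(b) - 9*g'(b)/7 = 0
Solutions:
 g(b) = C1 + C2*b^(16/7)


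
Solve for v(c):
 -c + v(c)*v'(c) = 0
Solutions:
 v(c) = -sqrt(C1 + c^2)
 v(c) = sqrt(C1 + c^2)


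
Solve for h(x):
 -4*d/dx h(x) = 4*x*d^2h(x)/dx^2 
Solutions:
 h(x) = C1 + C2*log(x)


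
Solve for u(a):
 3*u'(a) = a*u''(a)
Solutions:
 u(a) = C1 + C2*a^4


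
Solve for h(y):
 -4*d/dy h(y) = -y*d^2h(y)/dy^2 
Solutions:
 h(y) = C1 + C2*y^5


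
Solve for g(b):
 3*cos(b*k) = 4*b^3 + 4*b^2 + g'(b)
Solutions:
 g(b) = C1 - b^4 - 4*b^3/3 + 3*sin(b*k)/k


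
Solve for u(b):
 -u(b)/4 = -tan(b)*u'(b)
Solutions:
 u(b) = C1*sin(b)^(1/4)


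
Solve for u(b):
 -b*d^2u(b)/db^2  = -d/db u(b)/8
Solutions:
 u(b) = C1 + C2*b^(9/8)


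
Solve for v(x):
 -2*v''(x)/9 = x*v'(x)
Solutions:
 v(x) = C1 + C2*erf(3*x/2)


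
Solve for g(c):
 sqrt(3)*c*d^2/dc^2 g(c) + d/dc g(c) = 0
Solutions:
 g(c) = C1 + C2*c^(1 - sqrt(3)/3)


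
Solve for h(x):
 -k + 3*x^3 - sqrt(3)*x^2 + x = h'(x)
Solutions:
 h(x) = C1 - k*x + 3*x^4/4 - sqrt(3)*x^3/3 + x^2/2


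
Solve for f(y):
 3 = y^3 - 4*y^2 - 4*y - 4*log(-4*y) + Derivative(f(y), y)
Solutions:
 f(y) = C1 - y^4/4 + 4*y^3/3 + 2*y^2 + 4*y*log(-y) + y*(-1 + 8*log(2))


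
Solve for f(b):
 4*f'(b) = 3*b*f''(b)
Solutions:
 f(b) = C1 + C2*b^(7/3)


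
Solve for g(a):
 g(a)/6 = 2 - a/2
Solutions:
 g(a) = 12 - 3*a


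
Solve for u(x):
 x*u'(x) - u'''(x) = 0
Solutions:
 u(x) = C1 + Integral(C2*airyai(x) + C3*airybi(x), x)


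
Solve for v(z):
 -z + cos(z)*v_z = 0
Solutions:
 v(z) = C1 + Integral(z/cos(z), z)


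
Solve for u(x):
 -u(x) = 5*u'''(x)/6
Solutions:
 u(x) = C3*exp(-5^(2/3)*6^(1/3)*x/5) + (C1*sin(2^(1/3)*3^(5/6)*5^(2/3)*x/10) + C2*cos(2^(1/3)*3^(5/6)*5^(2/3)*x/10))*exp(5^(2/3)*6^(1/3)*x/10)


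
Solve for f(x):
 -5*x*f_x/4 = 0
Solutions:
 f(x) = C1


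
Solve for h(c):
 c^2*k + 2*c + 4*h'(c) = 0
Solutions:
 h(c) = C1 - c^3*k/12 - c^2/4


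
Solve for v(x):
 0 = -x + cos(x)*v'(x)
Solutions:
 v(x) = C1 + Integral(x/cos(x), x)


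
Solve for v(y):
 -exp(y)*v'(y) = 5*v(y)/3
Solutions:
 v(y) = C1*exp(5*exp(-y)/3)


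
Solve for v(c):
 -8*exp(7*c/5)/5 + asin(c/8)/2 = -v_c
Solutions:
 v(c) = C1 - c*asin(c/8)/2 - sqrt(64 - c^2)/2 + 8*exp(7*c/5)/7


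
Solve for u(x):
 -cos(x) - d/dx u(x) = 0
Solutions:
 u(x) = C1 - sin(x)


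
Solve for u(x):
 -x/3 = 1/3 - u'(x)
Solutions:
 u(x) = C1 + x^2/6 + x/3


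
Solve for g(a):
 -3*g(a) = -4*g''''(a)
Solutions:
 g(a) = C1*exp(-sqrt(2)*3^(1/4)*a/2) + C2*exp(sqrt(2)*3^(1/4)*a/2) + C3*sin(sqrt(2)*3^(1/4)*a/2) + C4*cos(sqrt(2)*3^(1/4)*a/2)


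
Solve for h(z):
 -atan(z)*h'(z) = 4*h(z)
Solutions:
 h(z) = C1*exp(-4*Integral(1/atan(z), z))


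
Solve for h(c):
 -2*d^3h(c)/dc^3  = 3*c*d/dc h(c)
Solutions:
 h(c) = C1 + Integral(C2*airyai(-2^(2/3)*3^(1/3)*c/2) + C3*airybi(-2^(2/3)*3^(1/3)*c/2), c)


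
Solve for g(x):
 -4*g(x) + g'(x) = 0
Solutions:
 g(x) = C1*exp(4*x)


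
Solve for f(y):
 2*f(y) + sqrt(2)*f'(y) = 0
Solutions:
 f(y) = C1*exp(-sqrt(2)*y)


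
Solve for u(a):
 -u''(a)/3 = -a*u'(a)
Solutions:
 u(a) = C1 + C2*erfi(sqrt(6)*a/2)


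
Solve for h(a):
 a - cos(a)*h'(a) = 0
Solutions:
 h(a) = C1 + Integral(a/cos(a), a)


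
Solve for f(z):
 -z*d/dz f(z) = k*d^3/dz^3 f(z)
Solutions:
 f(z) = C1 + Integral(C2*airyai(z*(-1/k)^(1/3)) + C3*airybi(z*(-1/k)^(1/3)), z)


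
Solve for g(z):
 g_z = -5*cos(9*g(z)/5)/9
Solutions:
 5*z/9 - 5*log(sin(9*g(z)/5) - 1)/18 + 5*log(sin(9*g(z)/5) + 1)/18 = C1


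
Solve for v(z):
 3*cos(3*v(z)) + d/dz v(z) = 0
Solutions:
 v(z) = -asin((C1 + exp(18*z))/(C1 - exp(18*z)))/3 + pi/3
 v(z) = asin((C1 + exp(18*z))/(C1 - exp(18*z)))/3


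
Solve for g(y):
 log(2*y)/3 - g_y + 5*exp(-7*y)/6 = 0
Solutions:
 g(y) = C1 + y*log(y)/3 + y*(-1 + log(2))/3 - 5*exp(-7*y)/42


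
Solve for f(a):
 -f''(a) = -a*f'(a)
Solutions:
 f(a) = C1 + C2*erfi(sqrt(2)*a/2)


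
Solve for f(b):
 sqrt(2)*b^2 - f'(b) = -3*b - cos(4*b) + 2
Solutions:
 f(b) = C1 + sqrt(2)*b^3/3 + 3*b^2/2 - 2*b + sin(4*b)/4


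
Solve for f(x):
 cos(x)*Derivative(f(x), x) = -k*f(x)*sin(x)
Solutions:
 f(x) = C1*exp(k*log(cos(x)))


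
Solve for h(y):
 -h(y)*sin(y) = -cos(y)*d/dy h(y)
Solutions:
 h(y) = C1/cos(y)


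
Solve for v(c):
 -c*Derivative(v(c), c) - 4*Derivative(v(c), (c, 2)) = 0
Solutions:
 v(c) = C1 + C2*erf(sqrt(2)*c/4)


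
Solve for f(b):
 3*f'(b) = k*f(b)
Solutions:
 f(b) = C1*exp(b*k/3)


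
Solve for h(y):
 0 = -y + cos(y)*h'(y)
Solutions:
 h(y) = C1 + Integral(y/cos(y), y)


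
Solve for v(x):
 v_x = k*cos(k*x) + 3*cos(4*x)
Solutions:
 v(x) = C1 + 3*sin(4*x)/4 + sin(k*x)


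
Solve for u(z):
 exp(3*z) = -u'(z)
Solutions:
 u(z) = C1 - exp(3*z)/3


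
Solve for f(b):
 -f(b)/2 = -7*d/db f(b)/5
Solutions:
 f(b) = C1*exp(5*b/14)


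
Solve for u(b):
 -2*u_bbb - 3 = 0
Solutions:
 u(b) = C1 + C2*b + C3*b^2 - b^3/4


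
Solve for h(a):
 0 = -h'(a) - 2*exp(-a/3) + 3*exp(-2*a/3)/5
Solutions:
 h(a) = C1 + 6*exp(-a/3) - 9*exp(-2*a/3)/10


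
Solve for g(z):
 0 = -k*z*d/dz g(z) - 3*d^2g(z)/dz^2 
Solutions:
 g(z) = Piecewise((-sqrt(6)*sqrt(pi)*C1*erf(sqrt(6)*sqrt(k)*z/6)/(2*sqrt(k)) - C2, (k > 0) | (k < 0)), (-C1*z - C2, True))


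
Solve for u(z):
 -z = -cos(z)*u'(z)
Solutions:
 u(z) = C1 + Integral(z/cos(z), z)


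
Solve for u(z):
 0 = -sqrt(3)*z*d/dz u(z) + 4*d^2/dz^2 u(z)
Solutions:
 u(z) = C1 + C2*erfi(sqrt(2)*3^(1/4)*z/4)


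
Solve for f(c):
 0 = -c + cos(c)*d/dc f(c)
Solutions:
 f(c) = C1 + Integral(c/cos(c), c)


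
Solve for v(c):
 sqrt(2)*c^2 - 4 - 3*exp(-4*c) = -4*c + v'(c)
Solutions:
 v(c) = C1 + sqrt(2)*c^3/3 + 2*c^2 - 4*c + 3*exp(-4*c)/4


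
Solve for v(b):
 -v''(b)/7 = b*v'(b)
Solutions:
 v(b) = C1 + C2*erf(sqrt(14)*b/2)


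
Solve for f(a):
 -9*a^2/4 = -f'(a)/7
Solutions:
 f(a) = C1 + 21*a^3/4


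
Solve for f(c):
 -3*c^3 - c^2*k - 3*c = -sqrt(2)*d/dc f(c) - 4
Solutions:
 f(c) = C1 + 3*sqrt(2)*c^4/8 + sqrt(2)*c^3*k/6 + 3*sqrt(2)*c^2/4 - 2*sqrt(2)*c


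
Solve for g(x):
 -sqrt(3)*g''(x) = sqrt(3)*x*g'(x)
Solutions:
 g(x) = C1 + C2*erf(sqrt(2)*x/2)


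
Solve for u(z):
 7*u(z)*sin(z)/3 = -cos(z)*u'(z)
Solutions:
 u(z) = C1*cos(z)^(7/3)
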